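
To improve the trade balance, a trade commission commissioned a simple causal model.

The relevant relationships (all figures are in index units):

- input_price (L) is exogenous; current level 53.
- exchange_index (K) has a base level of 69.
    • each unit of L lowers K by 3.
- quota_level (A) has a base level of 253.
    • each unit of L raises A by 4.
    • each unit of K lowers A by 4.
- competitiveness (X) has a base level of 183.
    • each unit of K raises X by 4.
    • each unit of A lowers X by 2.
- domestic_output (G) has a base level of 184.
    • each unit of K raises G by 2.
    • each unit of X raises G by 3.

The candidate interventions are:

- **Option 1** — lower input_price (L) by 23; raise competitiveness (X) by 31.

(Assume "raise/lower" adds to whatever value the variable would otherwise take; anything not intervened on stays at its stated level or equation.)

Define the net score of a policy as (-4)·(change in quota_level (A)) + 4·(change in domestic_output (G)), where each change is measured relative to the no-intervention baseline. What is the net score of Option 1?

14540

Baseline:
  L = 53
  K = 69 − 3·53 = -90
  A = 253 + 4·53 − 4·(-90) = 825
  X = 183 + 4·(-90) − 2·825 = -1827
  G = 184 + 2·(-90) + 3·(-1827) = -5477
Option 1 (L − 23, X + 31):
  L = 53 − 23 = 30
  K = 69 − 3·30 = -21
  A = 253 + 4·30 − 4·(-21) = 457
  X = 183 + 4·(-21) − 2·457 (+31 from intervention) = -784
  G = 184 + 2·(-21) + 3·(-784) = -2210
ΔA = 457 − 825 = -368; ΔG = -2210 − (-5477) = 3267
Score = (-4)·(-368) + 4·3267 = 14540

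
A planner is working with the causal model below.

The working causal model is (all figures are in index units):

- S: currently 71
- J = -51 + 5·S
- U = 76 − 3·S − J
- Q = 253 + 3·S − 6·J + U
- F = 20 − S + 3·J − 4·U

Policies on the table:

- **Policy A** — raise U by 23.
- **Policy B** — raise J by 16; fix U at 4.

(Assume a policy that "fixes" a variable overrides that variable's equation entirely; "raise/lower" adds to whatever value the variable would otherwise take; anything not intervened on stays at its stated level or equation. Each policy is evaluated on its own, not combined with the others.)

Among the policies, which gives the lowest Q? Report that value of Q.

-1776

Policy A (U + 23):
  S = 71
  J = -51 + 5·71 = 304
  U = 76 − 3·71 − 304 (+23 from intervention) = -418
  Q = 253 + 3·71 − 6·304 + (-418) = -1776
Policy B (J + 16, U := 4):
  S = 71
  J = -51 + 5·71 (+16 from intervention) = 320
  U = 4
  Q = 253 + 3·71 − 6·320 + 4 = -1450
Comparing — Policy A: Q=-1776, Policy B: Q=-1450. Lowest is -1776 (Policy A).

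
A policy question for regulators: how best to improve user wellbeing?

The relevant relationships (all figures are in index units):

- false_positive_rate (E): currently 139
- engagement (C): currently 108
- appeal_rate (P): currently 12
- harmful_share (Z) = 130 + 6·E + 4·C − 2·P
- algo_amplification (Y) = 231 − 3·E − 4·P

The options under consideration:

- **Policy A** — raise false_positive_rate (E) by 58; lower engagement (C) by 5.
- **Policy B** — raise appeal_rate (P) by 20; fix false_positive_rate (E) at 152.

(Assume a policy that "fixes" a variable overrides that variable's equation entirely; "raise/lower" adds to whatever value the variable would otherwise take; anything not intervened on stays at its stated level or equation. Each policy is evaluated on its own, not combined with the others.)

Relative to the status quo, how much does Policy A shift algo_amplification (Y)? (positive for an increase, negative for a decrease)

-174

Baseline:
  E = 139
  P = 12
  Y = 231 − 3·139 − 4·12 = -234
Policy A (E + 58, C − 5):
  E = 139 + 58 = 197
  P = 12
  Y = 231 − 3·197 − 4·12 = -408
Change in Y: -408 − (-234) = -174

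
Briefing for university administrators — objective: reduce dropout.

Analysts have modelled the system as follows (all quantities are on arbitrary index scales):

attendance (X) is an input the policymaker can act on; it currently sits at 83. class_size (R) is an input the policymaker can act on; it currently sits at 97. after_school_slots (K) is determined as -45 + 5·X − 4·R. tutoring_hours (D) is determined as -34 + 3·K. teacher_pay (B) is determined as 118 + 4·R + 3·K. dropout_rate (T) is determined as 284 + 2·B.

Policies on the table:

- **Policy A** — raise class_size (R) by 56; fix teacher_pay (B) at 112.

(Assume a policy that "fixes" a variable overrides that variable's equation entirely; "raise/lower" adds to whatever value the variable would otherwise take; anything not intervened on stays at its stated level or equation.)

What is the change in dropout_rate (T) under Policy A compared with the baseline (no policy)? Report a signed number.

-680

Baseline:
  X = 83
  R = 97
  K = -45 + 5·83 − 4·97 = -18
  B = 118 + 4·97 + 3·(-18) = 452
  T = 284 + 2·452 = 1188
Policy A (R + 56, B := 112):
  X = 83
  R = 97 + 56 = 153
  K = -45 + 5·83 − 4·153 = -242
  B = 112
  T = 284 + 2·112 = 508
Change in T: 508 − 1188 = -680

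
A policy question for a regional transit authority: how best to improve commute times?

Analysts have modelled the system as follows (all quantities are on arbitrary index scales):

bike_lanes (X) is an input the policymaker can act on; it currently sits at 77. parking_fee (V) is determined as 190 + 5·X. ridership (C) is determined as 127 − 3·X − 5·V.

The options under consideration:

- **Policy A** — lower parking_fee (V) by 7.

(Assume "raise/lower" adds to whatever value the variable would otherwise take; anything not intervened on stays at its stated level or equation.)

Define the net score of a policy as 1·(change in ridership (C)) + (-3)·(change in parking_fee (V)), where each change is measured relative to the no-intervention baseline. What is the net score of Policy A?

56

Baseline:
  X = 77
  V = 190 + 5·77 = 575
  C = 127 − 3·77 − 5·575 = -2979
Policy A (V − 7):
  X = 77
  V = 190 + 5·77 (−7 from intervention) = 568
  C = 127 − 3·77 − 5·568 = -2944
ΔC = -2944 − (-2979) = 35; ΔV = 568 − 575 = -7
Score = 1·35 + (-3)·(-7) = 56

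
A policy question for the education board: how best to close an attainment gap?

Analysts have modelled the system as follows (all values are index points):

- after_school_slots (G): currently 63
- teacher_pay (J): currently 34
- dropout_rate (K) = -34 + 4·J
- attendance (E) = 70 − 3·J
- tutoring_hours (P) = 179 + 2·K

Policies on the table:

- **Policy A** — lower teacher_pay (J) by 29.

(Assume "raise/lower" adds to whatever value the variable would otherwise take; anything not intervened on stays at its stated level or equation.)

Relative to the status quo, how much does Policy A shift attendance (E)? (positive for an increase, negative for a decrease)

87

Baseline:
  J = 34
  E = 70 − 3·34 = -32
Policy A (J − 29):
  J = 34 − 29 = 5
  E = 70 − 3·5 = 55
Change in E: 55 − (-32) = 87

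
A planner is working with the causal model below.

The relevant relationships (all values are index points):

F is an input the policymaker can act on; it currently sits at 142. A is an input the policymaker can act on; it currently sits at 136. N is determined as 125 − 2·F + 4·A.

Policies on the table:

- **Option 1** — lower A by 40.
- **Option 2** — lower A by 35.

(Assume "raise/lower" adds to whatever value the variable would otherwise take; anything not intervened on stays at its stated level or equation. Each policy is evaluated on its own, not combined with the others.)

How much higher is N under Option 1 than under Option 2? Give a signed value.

-20

Option 1 (A − 40):
  F = 142
  A = 136 − 40 = 96
  N = 125 − 2·142 + 4·96 = 225
Option 2 (A − 35):
  F = 142
  A = 136 − 35 = 101
  N = 125 − 2·142 + 4·101 = 245
N: 225 − 245 = -20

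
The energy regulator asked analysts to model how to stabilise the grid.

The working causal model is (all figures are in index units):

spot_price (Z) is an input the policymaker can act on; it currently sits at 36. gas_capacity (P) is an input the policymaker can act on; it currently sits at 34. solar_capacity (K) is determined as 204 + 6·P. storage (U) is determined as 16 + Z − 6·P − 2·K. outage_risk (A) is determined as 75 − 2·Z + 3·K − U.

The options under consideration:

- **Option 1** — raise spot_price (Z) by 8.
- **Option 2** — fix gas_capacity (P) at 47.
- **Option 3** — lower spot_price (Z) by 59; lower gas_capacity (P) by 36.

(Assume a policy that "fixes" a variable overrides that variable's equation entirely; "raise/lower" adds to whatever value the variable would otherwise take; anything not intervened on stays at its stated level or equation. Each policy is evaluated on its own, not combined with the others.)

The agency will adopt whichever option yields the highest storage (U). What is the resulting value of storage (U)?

-379

Option 1 (Z + 8):
  Z = 36 + 8 = 44
  P = 34
  K = 204 + 6·34 = 408
  U = 16 + 44 − 6·34 − 2·408 = -960
Option 2 (P := 47):
  Z = 36
  P = 47
  K = 204 + 6·47 = 486
  U = 16 + 36 − 6·47 − 2·486 = -1202
Option 3 (Z − 59, P − 36):
  Z = 36 − 59 = -23
  P = 34 − 36 = -2
  K = 204 + 6·(-2) = 192
  U = 16 + (-23) − 6·(-2) − 2·192 = -379
Comparing — Option 1: U=-960, Option 2: U=-1202, Option 3: U=-379. Highest is -379 (Option 3).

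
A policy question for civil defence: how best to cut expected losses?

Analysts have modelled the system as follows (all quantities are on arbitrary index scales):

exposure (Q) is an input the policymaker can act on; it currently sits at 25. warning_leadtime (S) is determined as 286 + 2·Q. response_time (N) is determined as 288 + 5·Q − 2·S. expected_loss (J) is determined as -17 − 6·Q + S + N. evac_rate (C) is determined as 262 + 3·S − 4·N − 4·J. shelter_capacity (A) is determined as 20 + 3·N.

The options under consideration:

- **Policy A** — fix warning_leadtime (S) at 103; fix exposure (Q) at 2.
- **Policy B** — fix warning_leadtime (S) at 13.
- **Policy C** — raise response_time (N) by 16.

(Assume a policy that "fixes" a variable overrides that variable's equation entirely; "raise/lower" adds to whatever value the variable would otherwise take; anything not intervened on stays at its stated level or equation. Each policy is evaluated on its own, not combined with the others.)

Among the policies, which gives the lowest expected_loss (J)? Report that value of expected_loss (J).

Policy A (S := 103, Q := 2):
  Q = 2
  S = 103
  N = 288 + 5·2 − 2·103 = 92
  J = -17 − 6·2 + 103 + 92 = 166
Policy B (S := 13):
  Q = 25
  S = 13
  N = 288 + 5·25 − 2·13 = 387
  J = -17 − 6·25 + 13 + 387 = 233
Policy C (N + 16):
  Q = 25
  S = 286 + 2·25 = 336
  N = 288 + 5·25 − 2·336 (+16 from intervention) = -243
  J = -17 − 6·25 + 336 + (-243) = -74
Comparing — Policy A: J=166, Policy B: J=233, Policy C: J=-74. Lowest is -74 (Policy C).

-74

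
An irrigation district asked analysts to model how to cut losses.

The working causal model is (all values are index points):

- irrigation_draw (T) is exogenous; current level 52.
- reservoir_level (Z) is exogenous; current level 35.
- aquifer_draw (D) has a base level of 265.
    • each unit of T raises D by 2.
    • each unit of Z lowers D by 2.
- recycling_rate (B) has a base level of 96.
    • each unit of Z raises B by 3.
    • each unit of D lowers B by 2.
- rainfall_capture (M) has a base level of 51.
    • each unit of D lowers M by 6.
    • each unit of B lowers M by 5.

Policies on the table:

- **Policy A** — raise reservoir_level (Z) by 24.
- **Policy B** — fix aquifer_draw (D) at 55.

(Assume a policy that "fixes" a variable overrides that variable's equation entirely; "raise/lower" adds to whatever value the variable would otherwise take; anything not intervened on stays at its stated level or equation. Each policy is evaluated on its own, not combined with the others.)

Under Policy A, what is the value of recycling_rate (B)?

-229

Policy A (Z + 24):
  T = 52
  Z = 35 + 24 = 59
  D = 265 + 2·52 − 2·59 = 251
  B = 96 + 3·59 − 2·251 = -229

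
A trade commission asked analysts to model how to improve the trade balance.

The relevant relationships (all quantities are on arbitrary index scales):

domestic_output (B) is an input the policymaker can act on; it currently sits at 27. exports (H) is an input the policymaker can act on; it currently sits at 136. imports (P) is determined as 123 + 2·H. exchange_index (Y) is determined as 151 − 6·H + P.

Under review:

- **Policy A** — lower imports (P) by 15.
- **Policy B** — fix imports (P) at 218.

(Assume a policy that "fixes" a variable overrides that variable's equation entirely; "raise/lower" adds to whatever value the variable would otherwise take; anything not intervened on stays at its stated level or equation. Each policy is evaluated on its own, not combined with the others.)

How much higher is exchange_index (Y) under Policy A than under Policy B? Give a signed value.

Policy A (P − 15):
  H = 136
  P = 123 + 2·136 (−15 from intervention) = 380
  Y = 151 − 6·136 + 380 = -285
Policy B (P := 218):
  H = 136
  P = 218
  Y = 151 − 6·136 + 218 = -447
Y: -285 − (-447) = 162

162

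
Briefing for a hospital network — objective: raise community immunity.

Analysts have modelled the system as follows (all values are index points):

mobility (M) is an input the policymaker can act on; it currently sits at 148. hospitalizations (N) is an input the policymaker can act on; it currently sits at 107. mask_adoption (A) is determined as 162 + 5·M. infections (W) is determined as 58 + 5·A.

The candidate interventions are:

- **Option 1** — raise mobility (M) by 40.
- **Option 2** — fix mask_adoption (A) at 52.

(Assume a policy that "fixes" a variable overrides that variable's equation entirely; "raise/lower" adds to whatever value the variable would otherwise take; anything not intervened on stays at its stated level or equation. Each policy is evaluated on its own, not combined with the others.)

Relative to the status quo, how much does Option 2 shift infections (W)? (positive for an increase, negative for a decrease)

-4250

Baseline:
  M = 148
  A = 162 + 5·148 = 902
  W = 58 + 5·902 = 4568
Option 2 (A := 52):
  M = 148
  A = 52
  W = 58 + 5·52 = 318
Change in W: 318 − 4568 = -4250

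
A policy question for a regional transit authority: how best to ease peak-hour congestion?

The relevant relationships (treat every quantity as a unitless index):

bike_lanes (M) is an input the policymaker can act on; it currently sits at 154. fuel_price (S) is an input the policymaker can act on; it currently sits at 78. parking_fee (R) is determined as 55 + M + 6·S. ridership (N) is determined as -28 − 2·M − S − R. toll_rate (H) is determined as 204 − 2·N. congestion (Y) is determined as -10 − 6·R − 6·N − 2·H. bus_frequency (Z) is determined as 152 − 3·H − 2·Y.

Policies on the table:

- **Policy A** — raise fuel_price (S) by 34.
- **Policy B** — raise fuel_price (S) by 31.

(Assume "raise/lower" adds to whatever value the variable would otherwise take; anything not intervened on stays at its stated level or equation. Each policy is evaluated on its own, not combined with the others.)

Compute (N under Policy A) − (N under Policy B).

-21

Policy A (S + 34):
  M = 154
  S = 78 + 34 = 112
  R = 55 + 154 + 6·112 = 881
  N = -28 − 2·154 − 112 − 881 = -1329
Policy B (S + 31):
  M = 154
  S = 78 + 31 = 109
  R = 55 + 154 + 6·109 = 863
  N = -28 − 2·154 − 109 − 863 = -1308
N: -1329 − (-1308) = -21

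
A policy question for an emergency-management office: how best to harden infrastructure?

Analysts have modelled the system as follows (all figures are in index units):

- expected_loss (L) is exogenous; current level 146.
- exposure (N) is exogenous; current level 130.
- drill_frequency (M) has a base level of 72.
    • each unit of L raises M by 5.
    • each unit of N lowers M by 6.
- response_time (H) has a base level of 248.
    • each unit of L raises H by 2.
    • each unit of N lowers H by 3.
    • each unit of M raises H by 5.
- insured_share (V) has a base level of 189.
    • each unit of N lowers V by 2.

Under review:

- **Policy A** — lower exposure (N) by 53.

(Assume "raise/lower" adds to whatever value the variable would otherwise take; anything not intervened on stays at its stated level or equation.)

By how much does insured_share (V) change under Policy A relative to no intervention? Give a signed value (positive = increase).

106

Baseline:
  N = 130
  V = 189 − 2·130 = -71
Policy A (N − 53):
  N = 130 − 53 = 77
  V = 189 − 2·77 = 35
Change in V: 35 − (-71) = 106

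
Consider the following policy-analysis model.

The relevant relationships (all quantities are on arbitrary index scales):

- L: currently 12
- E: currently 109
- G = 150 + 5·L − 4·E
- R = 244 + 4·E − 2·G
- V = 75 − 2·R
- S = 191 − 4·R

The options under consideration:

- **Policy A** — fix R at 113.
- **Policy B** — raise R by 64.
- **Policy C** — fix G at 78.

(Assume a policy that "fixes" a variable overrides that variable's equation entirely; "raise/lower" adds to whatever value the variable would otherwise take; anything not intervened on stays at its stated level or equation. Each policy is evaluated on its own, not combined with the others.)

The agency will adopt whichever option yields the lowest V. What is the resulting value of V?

Policy A (R := 113):
  L = 12
  E = 109
  G = 150 + 5·12 − 4·109 = -226
  R = 113
  V = 75 − 2·113 = -151
Policy B (R + 64):
  L = 12
  E = 109
  G = 150 + 5·12 − 4·109 = -226
  R = 244 + 4·109 − 2·(-226) (+64 from intervention) = 1196
  V = 75 − 2·1196 = -2317
Policy C (G := 78):
  L = 12
  E = 109
  G = 78
  R = 244 + 4·109 − 2·78 = 524
  V = 75 − 2·524 = -973
Comparing — Policy A: V=-151, Policy B: V=-2317, Policy C: V=-973. Lowest is -2317 (Policy B).

-2317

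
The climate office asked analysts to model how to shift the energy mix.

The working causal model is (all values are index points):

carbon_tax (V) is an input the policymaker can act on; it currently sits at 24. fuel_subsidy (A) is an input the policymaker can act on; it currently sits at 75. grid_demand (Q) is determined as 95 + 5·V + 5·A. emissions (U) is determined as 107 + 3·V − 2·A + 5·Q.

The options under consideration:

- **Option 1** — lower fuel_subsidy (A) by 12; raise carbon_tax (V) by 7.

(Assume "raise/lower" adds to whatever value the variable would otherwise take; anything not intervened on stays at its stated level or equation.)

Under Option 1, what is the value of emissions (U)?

2899

Option 1 (A − 12, V + 7):
  V = 24 + 7 = 31
  A = 75 − 12 = 63
  Q = 95 + 5·31 + 5·63 = 565
  U = 107 + 3·31 − 2·63 + 5·565 = 2899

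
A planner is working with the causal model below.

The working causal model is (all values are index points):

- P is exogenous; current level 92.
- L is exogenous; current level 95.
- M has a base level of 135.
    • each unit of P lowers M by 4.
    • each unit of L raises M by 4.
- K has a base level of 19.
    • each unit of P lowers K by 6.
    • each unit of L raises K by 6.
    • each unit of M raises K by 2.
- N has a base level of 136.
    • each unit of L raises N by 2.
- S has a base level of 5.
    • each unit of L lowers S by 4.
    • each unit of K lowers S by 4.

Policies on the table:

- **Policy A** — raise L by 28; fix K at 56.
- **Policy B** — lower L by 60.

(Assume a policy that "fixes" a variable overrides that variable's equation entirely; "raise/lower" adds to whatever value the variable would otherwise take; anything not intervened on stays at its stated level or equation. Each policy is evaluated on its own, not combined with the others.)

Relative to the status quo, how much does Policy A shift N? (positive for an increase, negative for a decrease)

56

Baseline:
  L = 95
  N = 136 + 2·95 = 326
Policy A (L + 28, K := 56):
  L = 95 + 28 = 123
  N = 136 + 2·123 = 382
Change in N: 382 − 326 = 56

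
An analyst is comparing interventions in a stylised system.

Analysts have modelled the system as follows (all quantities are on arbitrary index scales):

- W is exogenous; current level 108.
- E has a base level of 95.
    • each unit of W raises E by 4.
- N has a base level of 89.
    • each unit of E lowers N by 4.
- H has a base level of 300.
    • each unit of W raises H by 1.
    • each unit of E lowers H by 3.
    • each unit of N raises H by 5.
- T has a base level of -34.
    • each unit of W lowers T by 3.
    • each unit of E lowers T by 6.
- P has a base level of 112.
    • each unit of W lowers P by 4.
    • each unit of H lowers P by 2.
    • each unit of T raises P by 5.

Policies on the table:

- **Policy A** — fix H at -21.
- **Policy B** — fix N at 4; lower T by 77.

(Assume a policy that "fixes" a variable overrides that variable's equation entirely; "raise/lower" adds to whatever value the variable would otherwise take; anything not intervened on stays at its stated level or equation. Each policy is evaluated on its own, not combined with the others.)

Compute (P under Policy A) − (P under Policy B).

Policy A (H := -21):
  W = 108
  E = 95 + 4·108 = 527
  N = 89 − 4·527 = -2019
  H = -21
  T = -34 − 3·108 − 6·527 = -3520
  P = 112 − 4·108 − 2·(-21) + 5·(-3520) = -17878
Policy B (N := 4, T − 77):
  W = 108
  E = 95 + 4·108 = 527
  N = 4
  H = 300 + 108 − 3·527 + 5·4 = -1153
  T = -34 − 3·108 − 6·527 (−77 from intervention) = -3597
  P = 112 − 4·108 − 2·(-1153) + 5·(-3597) = -15999
P: -17878 − (-15999) = -1879

-1879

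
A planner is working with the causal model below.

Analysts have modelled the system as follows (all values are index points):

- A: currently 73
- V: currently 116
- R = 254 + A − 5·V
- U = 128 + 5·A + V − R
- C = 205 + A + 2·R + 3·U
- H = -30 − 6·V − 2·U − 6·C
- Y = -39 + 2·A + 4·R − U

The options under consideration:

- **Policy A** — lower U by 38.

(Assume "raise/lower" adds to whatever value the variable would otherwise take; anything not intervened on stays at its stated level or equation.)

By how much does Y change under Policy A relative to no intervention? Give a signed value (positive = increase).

38

Baseline:
  A = 73
  V = 116
  R = 254 + 73 − 5·116 = -253
  U = 128 + 5·73 + 116 − (-253) = 862
  Y = -39 + 2·73 + 4·(-253) − 862 = -1767
Policy A (U − 38):
  A = 73
  V = 116
  R = 254 + 73 − 5·116 = -253
  U = 128 + 5·73 + 116 − (-253) (−38 from intervention) = 824
  Y = -39 + 2·73 + 4·(-253) − 824 = -1729
Change in Y: -1729 − (-1767) = 38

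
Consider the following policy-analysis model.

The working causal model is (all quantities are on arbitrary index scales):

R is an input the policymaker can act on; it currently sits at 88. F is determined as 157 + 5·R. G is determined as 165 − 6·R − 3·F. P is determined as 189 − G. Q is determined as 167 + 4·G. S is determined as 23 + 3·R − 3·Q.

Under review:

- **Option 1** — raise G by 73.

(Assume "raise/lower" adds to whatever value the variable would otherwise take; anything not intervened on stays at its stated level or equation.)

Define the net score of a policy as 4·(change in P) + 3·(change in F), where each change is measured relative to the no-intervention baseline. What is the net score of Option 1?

-292

Baseline:
  R = 88
  F = 157 + 5·88 = 597
  G = 165 − 6·88 − 3·597 = -2154
  P = 189 − (-2154) = 2343
Option 1 (G + 73):
  R = 88
  F = 157 + 5·88 = 597
  G = 165 − 6·88 − 3·597 (+73 from intervention) = -2081
  P = 189 − (-2081) = 2270
ΔP = 2270 − 2343 = -73; ΔF = 597 − 597 = 0
Score = 4·(-73) + 3·0 = -292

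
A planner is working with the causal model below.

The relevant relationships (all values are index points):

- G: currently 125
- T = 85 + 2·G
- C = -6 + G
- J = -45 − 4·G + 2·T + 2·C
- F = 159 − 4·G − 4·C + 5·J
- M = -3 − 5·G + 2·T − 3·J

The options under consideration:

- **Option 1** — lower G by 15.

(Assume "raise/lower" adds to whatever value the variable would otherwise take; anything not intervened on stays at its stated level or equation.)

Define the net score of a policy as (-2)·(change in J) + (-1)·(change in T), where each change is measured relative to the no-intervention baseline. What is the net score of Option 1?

Baseline:
  G = 125
  T = 85 + 2·125 = 335
  C = -6 + 125 = 119
  J = -45 − 4·125 + 2·335 + 2·119 = 363
Option 1 (G − 15):
  G = 125 − 15 = 110
  T = 85 + 2·110 = 305
  C = -6 + 110 = 104
  J = -45 − 4·110 + 2·305 + 2·104 = 333
ΔJ = 333 − 363 = -30; ΔT = 305 − 335 = -30
Score = (-2)·(-30) + (-1)·(-30) = 90

90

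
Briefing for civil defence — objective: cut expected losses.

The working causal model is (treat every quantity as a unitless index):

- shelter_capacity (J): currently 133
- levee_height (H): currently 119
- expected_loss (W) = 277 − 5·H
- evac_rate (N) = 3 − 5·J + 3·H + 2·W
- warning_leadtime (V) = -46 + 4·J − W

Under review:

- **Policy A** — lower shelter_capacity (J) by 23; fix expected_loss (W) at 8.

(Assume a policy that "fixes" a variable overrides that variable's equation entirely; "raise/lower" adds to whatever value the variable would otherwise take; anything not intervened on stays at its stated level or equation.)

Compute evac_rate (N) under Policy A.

Policy A (J − 23, W := 8):
  J = 133 − 23 = 110
  H = 119
  W = 8
  N = 3 − 5·110 + 3·119 + 2·8 = -174

-174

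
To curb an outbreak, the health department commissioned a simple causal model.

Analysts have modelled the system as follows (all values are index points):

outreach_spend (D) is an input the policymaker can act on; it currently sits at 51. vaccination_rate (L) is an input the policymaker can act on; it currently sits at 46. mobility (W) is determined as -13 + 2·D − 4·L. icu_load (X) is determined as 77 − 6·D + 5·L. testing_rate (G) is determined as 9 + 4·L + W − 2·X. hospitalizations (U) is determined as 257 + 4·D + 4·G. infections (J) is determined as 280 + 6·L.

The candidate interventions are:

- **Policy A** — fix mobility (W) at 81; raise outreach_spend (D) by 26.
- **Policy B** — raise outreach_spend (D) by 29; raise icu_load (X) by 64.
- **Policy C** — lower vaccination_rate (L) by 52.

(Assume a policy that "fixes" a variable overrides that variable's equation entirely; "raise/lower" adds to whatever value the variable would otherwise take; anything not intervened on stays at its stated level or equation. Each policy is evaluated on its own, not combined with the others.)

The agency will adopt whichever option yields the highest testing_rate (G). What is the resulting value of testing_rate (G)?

616

Policy A (W := 81, D + 26):
  D = 51 + 26 = 77
  L = 46
  W = 81
  X = 77 − 6·77 + 5·46 = -155
  G = 9 + 4·46 + 81 − 2·(-155) = 584
Policy B (D + 29, X + 64):
  D = 51 + 29 = 80
  L = 46
  W = -13 + 2·80 − 4·46 = -37
  X = 77 − 6·80 + 5·46 (+64 from intervention) = -109
  G = 9 + 4·46 + (-37) − 2·(-109) = 374
Policy C (L − 52):
  D = 51
  L = 46 − 52 = -6
  W = -13 + 2·51 − 4·(-6) = 113
  X = 77 − 6·51 + 5·(-6) = -259
  G = 9 + 4·(-6) + 113 − 2·(-259) = 616
Comparing — Policy A: G=584, Policy B: G=374, Policy C: G=616. Highest is 616 (Policy C).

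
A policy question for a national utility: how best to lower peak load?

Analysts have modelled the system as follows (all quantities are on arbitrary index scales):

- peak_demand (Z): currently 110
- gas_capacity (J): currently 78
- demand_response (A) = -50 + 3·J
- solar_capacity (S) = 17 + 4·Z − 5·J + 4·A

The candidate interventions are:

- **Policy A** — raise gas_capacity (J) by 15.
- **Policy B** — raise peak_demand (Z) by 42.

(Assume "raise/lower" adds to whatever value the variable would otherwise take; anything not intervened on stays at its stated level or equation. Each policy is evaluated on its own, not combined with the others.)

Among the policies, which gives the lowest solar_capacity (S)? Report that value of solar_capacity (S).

Policy A (J + 15):
  Z = 110
  J = 78 + 15 = 93
  A = -50 + 3·93 = 229
  S = 17 + 4·110 − 5·93 + 4·229 = 908
Policy B (Z + 42):
  Z = 110 + 42 = 152
  J = 78
  A = -50 + 3·78 = 184
  S = 17 + 4·152 − 5·78 + 4·184 = 971
Comparing — Policy A: S=908, Policy B: S=971. Lowest is 908 (Policy A).

908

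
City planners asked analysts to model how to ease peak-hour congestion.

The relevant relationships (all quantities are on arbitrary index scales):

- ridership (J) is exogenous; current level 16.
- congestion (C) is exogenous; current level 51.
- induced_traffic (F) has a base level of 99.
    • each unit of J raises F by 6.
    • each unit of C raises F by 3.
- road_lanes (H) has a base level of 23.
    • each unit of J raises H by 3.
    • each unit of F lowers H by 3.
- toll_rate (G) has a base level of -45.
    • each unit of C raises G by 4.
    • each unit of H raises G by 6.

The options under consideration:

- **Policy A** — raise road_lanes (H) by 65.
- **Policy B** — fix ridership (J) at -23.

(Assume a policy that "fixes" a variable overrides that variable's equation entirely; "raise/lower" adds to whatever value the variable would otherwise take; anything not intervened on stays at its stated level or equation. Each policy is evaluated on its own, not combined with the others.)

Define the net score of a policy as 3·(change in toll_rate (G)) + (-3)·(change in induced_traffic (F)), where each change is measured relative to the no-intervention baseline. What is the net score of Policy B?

Baseline:
  J = 16
  C = 51
  F = 99 + 6·16 + 3·51 = 348
  H = 23 + 3·16 − 3·348 = -973
  G = -45 + 4·51 + 6·(-973) = -5679
Policy B (J := -23):
  J = -23
  C = 51
  F = 99 + 6·(-23) + 3·51 = 114
  H = 23 + 3·(-23) − 3·114 = -388
  G = -45 + 4·51 + 6·(-388) = -2169
ΔG = -2169 − (-5679) = 3510; ΔF = 114 − 348 = -234
Score = 3·3510 + (-3)·(-234) = 11232

11232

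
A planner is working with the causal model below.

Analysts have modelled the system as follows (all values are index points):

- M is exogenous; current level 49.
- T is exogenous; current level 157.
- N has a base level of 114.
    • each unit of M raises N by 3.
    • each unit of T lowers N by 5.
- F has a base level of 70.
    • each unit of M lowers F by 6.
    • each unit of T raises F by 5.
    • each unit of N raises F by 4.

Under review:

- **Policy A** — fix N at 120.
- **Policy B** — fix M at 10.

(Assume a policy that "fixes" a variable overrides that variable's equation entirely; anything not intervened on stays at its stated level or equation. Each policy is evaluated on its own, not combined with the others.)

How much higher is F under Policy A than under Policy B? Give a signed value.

Policy A (N := 120):
  M = 49
  T = 157
  N = 120
  F = 70 − 6·49 + 5·157 + 4·120 = 1041
Policy B (M := 10):
  M = 10
  T = 157
  N = 114 + 3·10 − 5·157 = -641
  F = 70 − 6·10 + 5·157 + 4·(-641) = -1769
F: 1041 − (-1769) = 2810

2810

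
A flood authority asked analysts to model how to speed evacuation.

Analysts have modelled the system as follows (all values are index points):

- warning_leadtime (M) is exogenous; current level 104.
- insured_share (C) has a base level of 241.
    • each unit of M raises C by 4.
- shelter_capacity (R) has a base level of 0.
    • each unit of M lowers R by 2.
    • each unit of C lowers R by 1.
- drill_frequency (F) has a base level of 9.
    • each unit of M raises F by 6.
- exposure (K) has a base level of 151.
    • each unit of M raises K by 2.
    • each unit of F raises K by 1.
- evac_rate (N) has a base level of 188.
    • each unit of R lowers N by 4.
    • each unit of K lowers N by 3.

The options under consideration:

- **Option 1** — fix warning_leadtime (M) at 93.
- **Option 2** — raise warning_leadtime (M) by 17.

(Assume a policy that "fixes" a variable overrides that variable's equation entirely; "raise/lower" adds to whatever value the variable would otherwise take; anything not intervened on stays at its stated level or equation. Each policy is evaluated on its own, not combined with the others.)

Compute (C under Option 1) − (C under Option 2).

Option 1 (M := 93):
  M = 93
  C = 241 + 4·93 = 613
Option 2 (M + 17):
  M = 104 + 17 = 121
  C = 241 + 4·121 = 725
C: 613 − 725 = -112

-112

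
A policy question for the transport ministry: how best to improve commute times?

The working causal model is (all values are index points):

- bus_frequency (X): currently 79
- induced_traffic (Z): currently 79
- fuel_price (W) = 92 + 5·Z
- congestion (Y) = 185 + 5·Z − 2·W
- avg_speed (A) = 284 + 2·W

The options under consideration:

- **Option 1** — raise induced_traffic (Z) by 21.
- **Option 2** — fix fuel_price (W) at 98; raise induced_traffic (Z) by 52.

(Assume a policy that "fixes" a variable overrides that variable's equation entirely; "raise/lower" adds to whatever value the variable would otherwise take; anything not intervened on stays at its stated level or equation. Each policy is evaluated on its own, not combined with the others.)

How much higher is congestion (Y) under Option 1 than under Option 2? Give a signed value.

Option 1 (Z + 21):
  Z = 79 + 21 = 100
  W = 92 + 5·100 = 592
  Y = 185 + 5·100 − 2·592 = -499
Option 2 (W := 98, Z + 52):
  Z = 79 + 52 = 131
  W = 98
  Y = 185 + 5·131 − 2·98 = 644
Y: -499 − 644 = -1143

-1143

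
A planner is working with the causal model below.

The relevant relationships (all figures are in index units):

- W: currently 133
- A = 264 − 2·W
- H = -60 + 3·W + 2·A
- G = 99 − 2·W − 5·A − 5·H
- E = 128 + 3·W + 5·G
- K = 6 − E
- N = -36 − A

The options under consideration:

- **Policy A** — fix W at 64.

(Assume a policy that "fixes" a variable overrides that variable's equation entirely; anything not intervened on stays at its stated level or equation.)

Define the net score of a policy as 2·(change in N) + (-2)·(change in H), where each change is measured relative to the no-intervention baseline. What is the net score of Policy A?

-414

Baseline:
  W = 133
  A = 264 − 2·133 = -2
  H = -60 + 3·133 + 2·(-2) = 335
  N = -36 − (-2) = -34
Policy A (W := 64):
  W = 64
  A = 264 − 2·64 = 136
  H = -60 + 3·64 + 2·136 = 404
  N = -36 − 136 = -172
ΔN = -172 − (-34) = -138; ΔH = 404 − 335 = 69
Score = 2·(-138) + (-2)·69 = -414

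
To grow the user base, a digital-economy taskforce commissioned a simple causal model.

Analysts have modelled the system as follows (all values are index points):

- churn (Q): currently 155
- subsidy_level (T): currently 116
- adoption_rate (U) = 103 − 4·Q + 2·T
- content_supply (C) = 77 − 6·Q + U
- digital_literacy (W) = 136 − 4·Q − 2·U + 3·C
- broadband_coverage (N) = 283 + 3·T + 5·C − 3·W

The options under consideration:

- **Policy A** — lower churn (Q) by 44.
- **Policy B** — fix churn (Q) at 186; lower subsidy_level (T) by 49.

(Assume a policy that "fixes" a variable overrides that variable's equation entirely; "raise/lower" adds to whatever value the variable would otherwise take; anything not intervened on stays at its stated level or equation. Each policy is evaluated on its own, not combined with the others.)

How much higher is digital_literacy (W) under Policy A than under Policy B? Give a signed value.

Policy A (Q − 44):
  Q = 155 − 44 = 111
  T = 116
  U = 103 − 4·111 + 2·116 = -109
  C = 77 − 6·111 + (-109) = -698
  W = 136 − 4·111 − 2·(-109) + 3·(-698) = -2184
Policy B (Q := 186, T − 49):
  Q = 186
  T = 116 − 49 = 67
  U = 103 − 4·186 + 2·67 = -507
  C = 77 − 6·186 + (-507) = -1546
  W = 136 − 4·186 − 2·(-507) + 3·(-1546) = -4232
W: -2184 − (-4232) = 2048

2048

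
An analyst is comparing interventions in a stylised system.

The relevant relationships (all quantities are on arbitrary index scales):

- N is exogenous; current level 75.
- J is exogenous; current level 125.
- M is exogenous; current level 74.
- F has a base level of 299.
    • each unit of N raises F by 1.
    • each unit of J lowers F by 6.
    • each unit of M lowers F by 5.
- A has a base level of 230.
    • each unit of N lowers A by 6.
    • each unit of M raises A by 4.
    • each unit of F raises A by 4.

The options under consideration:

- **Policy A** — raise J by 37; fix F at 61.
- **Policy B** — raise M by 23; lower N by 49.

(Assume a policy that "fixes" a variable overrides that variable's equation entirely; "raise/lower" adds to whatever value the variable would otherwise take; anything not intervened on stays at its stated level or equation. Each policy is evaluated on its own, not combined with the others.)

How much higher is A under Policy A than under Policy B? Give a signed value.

3498

Policy A (J + 37, F := 61):
  N = 75
  J = 125 + 37 = 162
  M = 74
  F = 61
  A = 230 − 6·75 + 4·74 + 4·61 = 320
Policy B (M + 23, N − 49):
  N = 75 − 49 = 26
  J = 125
  M = 74 + 23 = 97
  F = 299 + 26 − 6·125 − 5·97 = -910
  A = 230 − 6·26 + 4·97 + 4·(-910) = -3178
A: 320 − (-3178) = 3498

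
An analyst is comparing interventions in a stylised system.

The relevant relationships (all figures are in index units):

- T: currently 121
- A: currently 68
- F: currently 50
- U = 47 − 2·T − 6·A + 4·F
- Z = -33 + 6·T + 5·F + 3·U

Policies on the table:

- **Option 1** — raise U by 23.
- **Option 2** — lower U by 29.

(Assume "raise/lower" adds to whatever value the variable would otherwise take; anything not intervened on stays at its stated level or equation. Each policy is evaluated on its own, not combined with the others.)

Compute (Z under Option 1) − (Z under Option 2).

Option 1 (U + 23):
  T = 121
  A = 68
  F = 50
  U = 47 − 2·121 − 6·68 + 4·50 (+23 from intervention) = -380
  Z = -33 + 6·121 + 5·50 + 3·(-380) = -197
Option 2 (U − 29):
  T = 121
  A = 68
  F = 50
  U = 47 − 2·121 − 6·68 + 4·50 (−29 from intervention) = -432
  Z = -33 + 6·121 + 5·50 + 3·(-432) = -353
Z: -197 − (-353) = 156

156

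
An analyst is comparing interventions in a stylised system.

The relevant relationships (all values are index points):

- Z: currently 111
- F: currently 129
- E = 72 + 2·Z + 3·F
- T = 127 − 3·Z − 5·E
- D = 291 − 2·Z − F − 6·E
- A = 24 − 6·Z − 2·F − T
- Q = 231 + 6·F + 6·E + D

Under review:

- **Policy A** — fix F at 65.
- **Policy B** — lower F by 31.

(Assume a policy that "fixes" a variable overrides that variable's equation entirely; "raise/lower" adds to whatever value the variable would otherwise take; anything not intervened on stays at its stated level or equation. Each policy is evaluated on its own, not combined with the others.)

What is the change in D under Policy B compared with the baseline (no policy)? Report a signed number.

Baseline:
  Z = 111
  F = 129
  E = 72 + 2·111 + 3·129 = 681
  D = 291 − 2·111 − 129 − 6·681 = -4146
Policy B (F − 31):
  Z = 111
  F = 129 − 31 = 98
  E = 72 + 2·111 + 3·98 = 588
  D = 291 − 2·111 − 98 − 6·588 = -3557
Change in D: -3557 − (-4146) = 589

589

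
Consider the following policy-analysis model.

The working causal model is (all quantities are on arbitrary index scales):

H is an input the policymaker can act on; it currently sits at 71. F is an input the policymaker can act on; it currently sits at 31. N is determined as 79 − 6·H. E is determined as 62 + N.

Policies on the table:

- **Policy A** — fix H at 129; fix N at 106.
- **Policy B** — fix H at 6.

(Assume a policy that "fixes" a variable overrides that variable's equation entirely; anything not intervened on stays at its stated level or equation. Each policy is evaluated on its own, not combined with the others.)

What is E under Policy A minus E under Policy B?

Policy A (H := 129, N := 106):
  H = 129
  N = 106
  E = 62 + 106 = 168
Policy B (H := 6):
  H = 6
  N = 79 − 6·6 = 43
  E = 62 + 43 = 105
E: 168 − 105 = 63

63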